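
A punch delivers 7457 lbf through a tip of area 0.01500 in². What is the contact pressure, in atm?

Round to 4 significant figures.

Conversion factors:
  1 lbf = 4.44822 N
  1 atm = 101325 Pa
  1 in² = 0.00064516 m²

3.383×10⁴ atm

7457 lbf × 4.44822 → 33170.4 N
0.01500 in² × 0.00064516 → 9.6774×10⁻⁶ m²
P = F / A = 33170.4 N / 9.6774×10⁻⁶ m² = 3.42761×10⁹ Pa
3.42761×10⁹ Pa ÷ (101325 Pa/atm) = 33827.9 atm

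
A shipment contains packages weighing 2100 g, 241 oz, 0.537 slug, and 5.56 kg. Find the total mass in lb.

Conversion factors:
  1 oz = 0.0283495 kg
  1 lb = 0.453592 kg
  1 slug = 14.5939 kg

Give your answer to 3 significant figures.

2100 g × 0.001 = 2.1 kg
241 oz × 0.0283495 = 6.83223 kg
0.537 slug × 14.5939 = 7.83692 kg
5.56 kg (already kg)
Sum: 2.1 + 6.83223 + 7.83692 + 5.56 = 22.3291 kg
In lb: 22.3291 / 0.453592 = 49.2273 lb

49.2 lb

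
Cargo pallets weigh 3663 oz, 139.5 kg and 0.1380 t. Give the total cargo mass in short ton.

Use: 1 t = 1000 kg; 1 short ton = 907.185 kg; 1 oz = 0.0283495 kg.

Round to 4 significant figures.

3663 oz × 0.0283495 → 103.844 kg
139.5 kg (already kg)
0.1380 t × 1000 → 138 kg
Total: 103.844 + 139.5 + 138 = 381.344 kg
In short ton: 381.344 / 907.185 = 0.42036 short ton

0.4204 short ton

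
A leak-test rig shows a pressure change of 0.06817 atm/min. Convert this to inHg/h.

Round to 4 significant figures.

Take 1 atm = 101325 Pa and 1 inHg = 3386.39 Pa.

0.06817 atm/min × 101325 Pa/atm ÷ 60 s/min = 115.122 Pa/s
115.122 Pa/s ÷ 3386.39 Pa/inHg × 3600 s/h = 122.384 inHg/h

122.4 inHg/h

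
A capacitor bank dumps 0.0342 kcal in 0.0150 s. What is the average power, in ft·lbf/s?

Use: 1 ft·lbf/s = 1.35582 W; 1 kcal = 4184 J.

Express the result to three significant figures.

0.0342 kcal × 4184 → 143.093 J
P = E / t = 143.093 J / 0.015 s = 9539.53 W
9539.53 W ÷ (1.35582 W/ft·lbf/s) = 7035.99 ft·lbf/s

7040 ft·lbf/s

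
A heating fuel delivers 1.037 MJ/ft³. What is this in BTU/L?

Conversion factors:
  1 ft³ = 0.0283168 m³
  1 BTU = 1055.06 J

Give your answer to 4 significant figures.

1.037 MJ/ft³ × 1000000 J/MJ ÷ 0.0283168 m³/ft³ = 3.66214×10⁷ J/m³
3.66214×10⁷ J/m³ ÷ 1055.06 J/BTU × 0.001 m³/L = 34.7103 BTU/L

34.71 BTU/L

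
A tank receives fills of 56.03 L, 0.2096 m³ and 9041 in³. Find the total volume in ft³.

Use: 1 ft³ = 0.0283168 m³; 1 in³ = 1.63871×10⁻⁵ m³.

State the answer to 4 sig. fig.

56.03 L × 0.001 → 0.05603 m³
0.2096 m³ (already m³)
9041 in³ × 1.63871×10⁻⁵ → 0.148156 m³
Combined: 0.05603 + 0.2096 + 0.148156 = 0.413786 m³
In ft³: 0.413786 / 0.0283168 = 14.6127 ft³

14.61 ft³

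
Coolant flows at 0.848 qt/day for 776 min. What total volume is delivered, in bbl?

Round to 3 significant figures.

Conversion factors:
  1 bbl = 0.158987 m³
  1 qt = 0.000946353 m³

0.848 qt/day → 9.28828×10⁻⁹ m³/s
776 min → 46560 s
V = Q × t = 9.28828×10⁻⁹ × 46560 = 4.32462×10⁻⁴ m³
In bbl: 4.32462×10⁻⁴ / 0.158987 = 0.00272011 bbl

0.00272 bbl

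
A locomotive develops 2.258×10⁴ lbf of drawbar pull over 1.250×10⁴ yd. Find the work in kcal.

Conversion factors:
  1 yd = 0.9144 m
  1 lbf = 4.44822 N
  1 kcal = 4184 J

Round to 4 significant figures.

2.744×10⁵ kcal

2.258×10⁴ lbf × 4.44822 = 100441 N
1.250×10⁴ yd × 0.9144 = 11430 m
W = F × d = 100441 N × 11430 m = 1.14804×10⁹ J
1.14804×10⁹ J ÷ (4184 J/kcal) = 274388 kcal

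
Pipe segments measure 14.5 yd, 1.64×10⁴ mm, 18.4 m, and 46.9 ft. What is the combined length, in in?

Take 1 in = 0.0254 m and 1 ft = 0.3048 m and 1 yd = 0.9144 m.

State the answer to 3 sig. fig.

14.5 yd × 0.9144 → 13.2588 m
1.64×10⁴ mm × 0.001 → 16.4 m
18.4 m (already m)
46.9 ft × 0.3048 → 14.2951 m
Combined: 13.2588 + 16.4 + 18.4 + 14.2951 = 62.3539 m
In in: 62.3539 / 0.0254 = 2454.88 in

2450 in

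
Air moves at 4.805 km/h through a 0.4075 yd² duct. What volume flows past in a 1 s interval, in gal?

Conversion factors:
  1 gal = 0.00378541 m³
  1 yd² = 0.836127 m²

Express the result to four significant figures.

120.1 gal

4.805 km/h × (1/3.6) → 1.33472 m/s
0.4075 yd² × 0.836127 → 0.340722 m²
V = v × A × t = 1.33472 m/s × 0.340722 m² × 1 s = 0.454768 m³
0.454768 m³ ÷ (0.00378541 m³/gal) = 120.137 gal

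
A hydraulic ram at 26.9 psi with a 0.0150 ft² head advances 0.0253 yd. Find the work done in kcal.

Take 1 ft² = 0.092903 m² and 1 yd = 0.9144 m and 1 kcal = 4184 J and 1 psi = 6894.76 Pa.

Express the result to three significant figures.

26.9 psi → 185469 Pa
0.0150 ft² → 0.00139354 m²
F = P × A = 185469 × 0.00139354 = 258.458 N
0.0253 yd → 0.0231343 m
W = F × d = 258.458 × 0.0231343 = 5.97924 J
In kcal: 5.97924 / 4184 = 0.00142907 kcal

0.00143 kcal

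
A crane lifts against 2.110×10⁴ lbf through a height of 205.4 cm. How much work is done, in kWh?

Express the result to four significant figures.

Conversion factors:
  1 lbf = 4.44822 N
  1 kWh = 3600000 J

2.110×10⁴ lbf × 4.44822 = 93857.4 N
205.4 cm × 0.01 = 2.054 m
W = F × d = 93857.4 N × 2.054 m = 192783 J
192783 J ÷ (3600000 J/kWh) = 0.0535508 kWh

0.05355 kWh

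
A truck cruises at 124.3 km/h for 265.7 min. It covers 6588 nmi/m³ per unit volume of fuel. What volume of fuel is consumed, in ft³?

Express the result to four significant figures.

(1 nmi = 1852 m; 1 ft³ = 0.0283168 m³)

124.3 km/h → 34.5278 m/s
265.7 min → 15942 s
d = v × t = 34.5278 × 15942 = 550442 m
6588 nmi/m³ → 1.2201×10⁷ m/m³
V = d / (distance per unit fuel) = 550442 / 1.2201×10⁷ = 0.0451145 m³
In ft³: 0.0451145 / 0.0283168 = 1.59321 ft³

1.593 ft³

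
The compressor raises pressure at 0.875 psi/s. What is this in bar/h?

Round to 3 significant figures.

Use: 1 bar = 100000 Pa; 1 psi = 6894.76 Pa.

217 bar/h

0.875 psi/s × 6894.76 Pa/psi = 6032.92 Pa/s
6032.92 Pa/s ÷ 100000 Pa/bar × 3600 s/h = 217.185 bar/h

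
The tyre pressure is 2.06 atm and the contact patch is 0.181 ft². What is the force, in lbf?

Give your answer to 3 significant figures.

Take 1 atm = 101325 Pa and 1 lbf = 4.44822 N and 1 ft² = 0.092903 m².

789 lbf

2.06 atm × 101325 = 208730 Pa
0.181 ft² × 0.092903 = 0.0168154 m²
F = P × A = 208730 Pa × 0.0168154 m² = 3509.88 N
3509.88 N ÷ (4.44822 N/lbf) = 789.053 lbf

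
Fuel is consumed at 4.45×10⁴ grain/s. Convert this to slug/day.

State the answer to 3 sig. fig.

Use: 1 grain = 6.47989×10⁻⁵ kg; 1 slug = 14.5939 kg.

1.71×10⁴ slug/day

4.45×10⁴ grain/s × 6.47989×10⁻⁵ kg/grain = 2.88355 kg/s
2.88355 kg/s ÷ 14.5939 kg/slug × 86400 s/day = 17071.4 slug/day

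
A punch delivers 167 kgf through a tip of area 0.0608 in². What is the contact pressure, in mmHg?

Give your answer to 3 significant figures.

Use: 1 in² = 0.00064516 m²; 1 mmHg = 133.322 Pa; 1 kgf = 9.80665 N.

3.13×10⁵ mmHg

167 kgf × 9.80665 → 1637.71 N
0.0608 in² × 0.00064516 → 3.92257×10⁻⁵ m²
P = F / A = 1637.71 N / 3.92257×10⁻⁵ m² = 4.17509×10⁷ Pa
4.17509×10⁷ Pa ÷ (133.322 Pa/mmHg) = 313158 mmHg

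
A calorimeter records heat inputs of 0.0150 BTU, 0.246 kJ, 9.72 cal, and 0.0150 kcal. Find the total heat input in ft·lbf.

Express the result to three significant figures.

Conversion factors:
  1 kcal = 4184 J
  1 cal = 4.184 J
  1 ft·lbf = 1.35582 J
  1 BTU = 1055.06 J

269 ft·lbf

0.0150 BTU × 1055.06 → 15.8259 J
0.246 kJ × 1000 → 246 J
9.72 cal × 4.184 → 40.6685 J
0.0150 kcal × 4184 → 62.76 J
Combined: 15.8259 + 246 + 40.6685 + 62.76 = 365.254 J
In ft·lbf: 365.254 / 1.35582 = 269.397 ft·lbf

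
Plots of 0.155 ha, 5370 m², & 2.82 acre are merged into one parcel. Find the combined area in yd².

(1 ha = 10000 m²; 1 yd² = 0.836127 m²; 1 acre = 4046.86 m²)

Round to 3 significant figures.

0.155 ha × 10000 = 1550 m²
5370 m² (already m²)
2.82 acre × 4046.86 = 11412.1 m²
Sum: 1550 + 5370 + 11412.1 = 18332.1 m²
In yd²: 18332.1 / 0.836127 = 21925 yd²

2.19×10⁴ yd²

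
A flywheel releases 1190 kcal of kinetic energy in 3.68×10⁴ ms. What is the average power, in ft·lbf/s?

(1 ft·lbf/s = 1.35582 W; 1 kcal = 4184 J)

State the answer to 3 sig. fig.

1190 kcal × 4184 = 4.97896×10⁶ J
3.68×10⁴ ms × 0.001 = 36.8 s
P = E / t = 4.97896×10⁶ J / 36.8 s = 135298 W
135298 W ÷ (1.35582 W/ft·lbf/s) = 99790.5 ft·lbf/s

9.98×10⁴ ft·lbf/s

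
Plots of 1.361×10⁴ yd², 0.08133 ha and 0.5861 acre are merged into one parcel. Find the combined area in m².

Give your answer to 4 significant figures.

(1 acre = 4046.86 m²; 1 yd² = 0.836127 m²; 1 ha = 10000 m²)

1.456×10⁴ m²

1.361×10⁴ yd² × 0.836127 = 11379.7 m²
0.08133 ha × 10000 = 813.3 m²
0.5861 acre × 4046.86 = 2371.86 m²
Total: 11379.7 + 813.3 + 2371.86 = 14564.9 m²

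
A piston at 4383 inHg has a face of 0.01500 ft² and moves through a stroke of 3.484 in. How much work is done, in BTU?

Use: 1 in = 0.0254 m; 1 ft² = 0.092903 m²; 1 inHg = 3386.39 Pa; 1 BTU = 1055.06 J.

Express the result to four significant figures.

1.735 BTU

4383 inHg → 1.48425×10⁷ Pa
0.01500 ft² → 0.00139354 m²
F = P × A = 1.48425×10⁷ × 0.00139354 = 20683.6 N
3.484 in → 0.0884936 m
W = F × d = 20683.6 × 0.0884936 = 1830.37 J
In BTU: 1830.37 / 1055.06 = 1.73485 BTU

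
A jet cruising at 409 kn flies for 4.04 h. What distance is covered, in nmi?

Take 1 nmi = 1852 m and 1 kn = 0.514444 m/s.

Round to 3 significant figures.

409 kn × 0.514444 → 210.408 m/s
4.04 h × 3600 → 14544 s
d = v × t = 210.408 m/s × 14544 s = 3.06017×10⁶ m
3.06017×10⁶ m ÷ (1852 m/nmi) = 1652.36 nmi

1650 nmi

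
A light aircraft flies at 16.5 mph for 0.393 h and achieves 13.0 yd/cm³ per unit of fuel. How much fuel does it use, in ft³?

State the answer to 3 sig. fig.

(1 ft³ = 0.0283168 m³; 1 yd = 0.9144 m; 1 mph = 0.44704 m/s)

16.5 mph → 7.37616 m/s
0.393 h → 1414.8 s
d = v × t = 7.37616 × 1414.8 = 10435.8 m
13.0 yd/cm³ → 1.18872×10⁷ m/m³
V = d / (distance per unit fuel) = 10435.8 / 1.18872×10⁷ = 8.77902×10⁻⁴ m³
In ft³: 8.77902×10⁻⁴ / 0.0283168 = 0.0310029 ft³

0.0310 ft³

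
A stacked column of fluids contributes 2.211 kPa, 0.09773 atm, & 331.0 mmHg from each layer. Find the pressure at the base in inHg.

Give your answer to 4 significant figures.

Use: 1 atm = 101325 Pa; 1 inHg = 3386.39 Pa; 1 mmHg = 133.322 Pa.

16.61 inHg

2.211 kPa × 1000 = 2211 Pa
0.09773 atm × 101325 = 9902.49 Pa
331.0 mmHg × 133.322 = 44129.6 Pa
Sum: 2211 + 9902.49 + 44129.6 = 56243.1 Pa
In inHg: 56243.1 / 3386.39 = 16.6086 inHg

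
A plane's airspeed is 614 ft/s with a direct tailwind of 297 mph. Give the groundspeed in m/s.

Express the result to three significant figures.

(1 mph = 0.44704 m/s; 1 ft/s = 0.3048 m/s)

614 ft/s × 0.3048 = 187.147 m/s
297 mph × 0.44704 = 132.771 m/s
Total: 187.147 + 132.771 = 319.918 m/s

320 m/s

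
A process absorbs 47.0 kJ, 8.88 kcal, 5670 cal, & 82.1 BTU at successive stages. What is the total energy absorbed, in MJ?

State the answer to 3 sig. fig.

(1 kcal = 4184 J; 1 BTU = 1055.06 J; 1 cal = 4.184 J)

0.194 MJ

47.0 kJ × 1000 = 47000 J
8.88 kcal × 4184 = 37153.9 J
5670 cal × 4.184 = 23723.3 J
82.1 BTU × 1055.06 = 86620.4 J
Total: 47000 + 37153.9 + 23723.3 + 86620.4 = 194498 J
In MJ: 194498 / 1000000 = 0.194498 MJ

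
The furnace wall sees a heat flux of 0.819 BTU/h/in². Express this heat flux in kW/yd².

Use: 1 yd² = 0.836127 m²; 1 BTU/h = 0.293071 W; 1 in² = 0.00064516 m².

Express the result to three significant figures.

0.819 BTU/h/in² × 0.293071 W/BTU/h ÷ 0.00064516 m²/in² = 372.04 W/m²
372.04 W/m² ÷ 1000 W/kW × 0.836127 m²/yd² = 0.311073 kW/yd²

0.311 kW/yd²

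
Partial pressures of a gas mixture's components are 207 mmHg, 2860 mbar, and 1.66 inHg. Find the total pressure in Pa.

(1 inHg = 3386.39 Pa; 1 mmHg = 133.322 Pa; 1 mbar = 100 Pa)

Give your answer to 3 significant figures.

3.19×10⁵ Pa

207 mmHg × 133.322 = 27597.7 Pa
2860 mbar × 100 = 286000 Pa
1.66 inHg × 3386.39 = 5621.41 Pa
Sum: 27597.7 + 286000 + 5621.41 = 319219 Pa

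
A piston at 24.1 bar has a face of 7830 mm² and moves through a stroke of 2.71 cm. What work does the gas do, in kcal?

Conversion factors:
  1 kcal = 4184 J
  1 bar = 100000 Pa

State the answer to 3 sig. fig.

0.122 kcal

24.1 bar → 2.41×10⁶ Pa
7830 mm² → 0.00783 m²
F = P × A = 2.41×10⁶ × 0.00783 = 18870.3 N
2.71 cm → 0.0271 m
W = F × d = 18870.3 × 0.0271 = 511.385 J
In kcal: 511.385 / 4184 = 0.122224 kcal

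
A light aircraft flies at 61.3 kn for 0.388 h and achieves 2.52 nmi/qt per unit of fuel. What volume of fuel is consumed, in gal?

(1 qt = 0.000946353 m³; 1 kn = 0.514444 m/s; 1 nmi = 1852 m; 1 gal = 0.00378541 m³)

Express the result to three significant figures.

61.3 kn → 31.5354 m/s
0.388 h → 1396.8 s
d = v × t = 31.5354 × 1396.8 = 44048.6 m
2.52 nmi/qt → 4.93161×10⁶ m/m³
V = d / (distance per unit fuel) = 44048.6 / 4.93161×10⁶ = 0.00893189 m³
In gal: 0.00893189 / 0.00378541 = 2.35956 gal

2.36 gal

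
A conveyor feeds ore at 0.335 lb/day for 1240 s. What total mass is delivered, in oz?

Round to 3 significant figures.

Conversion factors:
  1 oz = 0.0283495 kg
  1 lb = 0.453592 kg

0.335 lb/day → 1.75872×10⁻⁶ kg/s
m = ṁ × t = 1.75872×10⁻⁶ × 1240 = 0.00218081 kg
In oz: 0.00218081 / 0.0283495 = 0.0769259 oz

0.0769 oz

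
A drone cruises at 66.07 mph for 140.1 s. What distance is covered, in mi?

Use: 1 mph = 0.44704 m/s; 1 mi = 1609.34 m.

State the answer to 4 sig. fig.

2.571 mi

66.07 mph × 0.44704 → 29.5359 m/s
d = v × t = 29.5359 m/s × 140.1 s = 4137.98 m
4137.98 m ÷ (1609.34 m/mi) = 2.57123 mi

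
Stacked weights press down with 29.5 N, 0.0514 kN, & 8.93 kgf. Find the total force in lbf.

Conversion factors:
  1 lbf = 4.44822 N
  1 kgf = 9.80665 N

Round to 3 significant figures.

37.9 lbf

29.5 N (already N)
0.0514 kN × 1000 = 51.4 N
8.93 kgf × 9.80665 = 87.5734 N
Combined: 29.5 + 51.4 + 87.5734 = 168.473 N
In lbf: 168.473 / 4.44822 = 37.8743 lbf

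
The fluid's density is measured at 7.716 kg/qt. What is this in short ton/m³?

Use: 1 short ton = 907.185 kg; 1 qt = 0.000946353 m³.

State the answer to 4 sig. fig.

8.988 short ton/m³

7.716 kg/qt ÷ 0.000946353 m³/qt = 8153.41 kg/m³
8153.41 kg/m³ ÷ 907.185 kg/short ton = 8.98759 short ton/m³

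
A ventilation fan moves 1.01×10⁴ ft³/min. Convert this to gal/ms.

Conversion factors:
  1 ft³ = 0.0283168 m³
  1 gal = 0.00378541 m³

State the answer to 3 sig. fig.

1.01×10⁴ ft³/min × 0.0283168 m³/ft³ ÷ 60 s/min = 4.76666 m³/s
4.76666 m³/s ÷ 0.00378541 m³/gal × 0.001 s/ms = 1.25922 gal/ms

1.26 gal/ms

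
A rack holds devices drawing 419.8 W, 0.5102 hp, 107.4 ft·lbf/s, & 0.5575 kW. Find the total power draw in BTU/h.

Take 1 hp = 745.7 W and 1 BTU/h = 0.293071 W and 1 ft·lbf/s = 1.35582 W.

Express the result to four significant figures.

419.8 W (already W)
0.5102 hp × 745.7 → 380.456 W
107.4 ft·lbf/s × 1.35582 → 145.615 W
0.5575 kW × 1000 → 557.5 W
Sum: 419.8 + 380.456 + 145.615 + 557.5 = 1503.37 W
In BTU/h: 1503.37 / 0.293071 = 5129.71 BTU/h

5130 BTU/h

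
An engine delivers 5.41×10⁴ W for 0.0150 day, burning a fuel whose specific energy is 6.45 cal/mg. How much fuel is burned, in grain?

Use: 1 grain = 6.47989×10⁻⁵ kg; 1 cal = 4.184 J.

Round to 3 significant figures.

0.0150 day → 1296 s
E = P × t = 54100 × 1296 = 7.01136×10⁷ J
6.45 cal/mg → 2.69868×10⁷ J/kg
m = E / e_s = 7.01136×10⁷ / 2.69868×10⁷ = 2.59807 kg
In grain: 2.59807 / 6.47989×10⁻⁵ = 40094.4 grain

4.01×10⁴ grain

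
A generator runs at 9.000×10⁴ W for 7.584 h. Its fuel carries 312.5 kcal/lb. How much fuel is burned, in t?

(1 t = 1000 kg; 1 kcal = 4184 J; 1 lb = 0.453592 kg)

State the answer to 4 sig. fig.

7.584 h → 27302.4 s
E = P × t = 90000 × 27302.4 = 2.45722×10⁹ J
312.5 kcal/lb → 2.88255×10⁶ J/kg
m = E / e_s = 2.45722×10⁹ / 2.88255×10⁶ = 852.447 kg
In t: 852.447 / 1000 = 0.852447 t

0.8524 t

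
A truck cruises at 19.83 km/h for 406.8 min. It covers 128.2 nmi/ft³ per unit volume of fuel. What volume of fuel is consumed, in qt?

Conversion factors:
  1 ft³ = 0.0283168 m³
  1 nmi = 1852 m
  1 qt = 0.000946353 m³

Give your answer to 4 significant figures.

16.94 qt

19.83 km/h → 5.50833 m/s
406.8 min → 24408 s
d = v × t = 5.50833 × 24408 = 134447 m
128.2 nmi/ft³ → 8.38465×10⁶ m/m³
V = d / (distance per unit fuel) = 134447 / 8.38465×10⁶ = 0.0160349 m³
In qt: 0.0160349 / 0.000946353 = 16.9439 qt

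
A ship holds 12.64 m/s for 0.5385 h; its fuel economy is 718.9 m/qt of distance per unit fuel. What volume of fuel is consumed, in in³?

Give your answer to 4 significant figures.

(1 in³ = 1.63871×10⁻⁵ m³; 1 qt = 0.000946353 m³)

0.5385 h → 1938.6 s
d = v × t = 12.64 × 1938.6 = 24503.9 m
718.9 m/qt → 759653 m/m³
V = d / (distance per unit fuel) = 24503.9 / 759653 = 0.0322567 m³
In in³: 0.0322567 / 1.63871×10⁻⁵ = 1968.42 in³

1968 in³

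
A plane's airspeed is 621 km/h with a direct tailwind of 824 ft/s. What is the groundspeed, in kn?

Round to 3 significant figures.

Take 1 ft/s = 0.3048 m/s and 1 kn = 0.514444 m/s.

621 km/h × (1/3.6) = 172.5 m/s
824 ft/s × 0.3048 = 251.155 m/s
Sum: 172.5 + 251.155 = 423.655 m/s
In kn: 423.655 / 0.514444 = 823.52 kn

824 kn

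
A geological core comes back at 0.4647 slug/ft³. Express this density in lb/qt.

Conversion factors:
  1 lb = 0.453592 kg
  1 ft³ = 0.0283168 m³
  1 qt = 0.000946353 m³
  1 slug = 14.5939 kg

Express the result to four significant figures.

0.4647 slug/ft³ × 14.5939 kg/slug ÷ 0.0283168 m³/ft³ = 239.497 kg/m³
239.497 kg/m³ ÷ 0.453592 kg/lb × 0.000946353 m³/qt = 0.499675 lb/qt

0.4997 lb/qt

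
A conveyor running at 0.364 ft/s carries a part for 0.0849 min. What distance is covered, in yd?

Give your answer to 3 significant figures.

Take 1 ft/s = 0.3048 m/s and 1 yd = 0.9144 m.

0.618 yd

0.364 ft/s × 0.3048 → 0.110947 m/s
0.0849 min × 60 → 5.094 s
d = v × t = 0.110947 m/s × 5.094 s = 0.565164 m
0.565164 m ÷ (0.9144 m/yd) = 0.618071 yd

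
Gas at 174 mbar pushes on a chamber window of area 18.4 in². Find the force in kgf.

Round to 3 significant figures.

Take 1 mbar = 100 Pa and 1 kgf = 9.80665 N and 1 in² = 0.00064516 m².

174 mbar × 100 → 17400 Pa
18.4 in² × 0.00064516 → 0.0118709 m²
F = P × A = 17400 Pa × 0.0118709 m² = 206.554 N
206.554 N ÷ (9.80665 N/kgf) = 21.0626 kgf

21.1 kgf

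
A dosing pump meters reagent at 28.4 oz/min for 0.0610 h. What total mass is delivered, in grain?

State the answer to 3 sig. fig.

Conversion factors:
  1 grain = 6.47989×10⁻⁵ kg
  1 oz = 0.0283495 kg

4.55×10⁴ grain

28.4 oz/min → 0.0134188 kg/s
0.0610 h → 219.6 s
m = ṁ × t = 0.0134188 × 219.6 = 2.94677 kg
In grain: 2.94677 / 6.47989×10⁻⁵ = 45475.6 grain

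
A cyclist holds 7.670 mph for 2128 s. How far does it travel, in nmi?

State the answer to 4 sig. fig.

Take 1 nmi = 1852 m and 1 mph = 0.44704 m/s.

7.670 mph × 0.44704 = 3.4288 m/s
d = v × t = 3.4288 m/s × 2128 s = 7296.49 m
7296.49 m ÷ (1852 m/nmi) = 3.93979 nmi

3.940 nmi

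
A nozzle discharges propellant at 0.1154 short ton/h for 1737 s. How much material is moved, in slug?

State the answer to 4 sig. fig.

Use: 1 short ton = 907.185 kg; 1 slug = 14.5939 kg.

0.1154 short ton/h → 0.0290803 kg/s
m = ṁ × t = 0.0290803 × 1737 = 50.5125 kg
In slug: 50.5125 / 14.5939 = 3.46121 slug

3.461 slug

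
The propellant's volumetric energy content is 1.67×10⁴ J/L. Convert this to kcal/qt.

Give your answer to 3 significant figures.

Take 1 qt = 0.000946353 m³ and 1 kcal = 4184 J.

3.78 kcal/qt

1.67×10⁴ J/L ÷ 0.001 m³/L = 1.67×10⁷ J/m³
1.67×10⁷ J/m³ ÷ 4184 J/kcal × 0.000946353 m³/qt = 3.77727 kcal/qt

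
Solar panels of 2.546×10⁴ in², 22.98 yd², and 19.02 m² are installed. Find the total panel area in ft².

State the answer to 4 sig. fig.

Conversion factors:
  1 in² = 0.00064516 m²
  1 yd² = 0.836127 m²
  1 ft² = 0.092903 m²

2.546×10⁴ in² × 0.00064516 → 16.4258 m²
22.98 yd² × 0.836127 → 19.2142 m²
19.02 m² (already m²)
Combined: 16.4258 + 19.2142 + 19.02 = 54.66 m²
In ft²: 54.66 / 0.092903 = 588.356 ft²

588.4 ft²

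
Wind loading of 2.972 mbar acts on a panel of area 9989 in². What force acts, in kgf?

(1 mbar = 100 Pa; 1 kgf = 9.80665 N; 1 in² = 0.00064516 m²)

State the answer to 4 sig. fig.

2.972 mbar × 100 → 297.2 Pa
9989 in² × 0.00064516 → 6.4445 m²
F = P × A = 297.2 Pa × 6.4445 m² = 1915.31 N
1915.31 N ÷ (9.80665 N/kgf) = 195.307 kgf

195.3 kgf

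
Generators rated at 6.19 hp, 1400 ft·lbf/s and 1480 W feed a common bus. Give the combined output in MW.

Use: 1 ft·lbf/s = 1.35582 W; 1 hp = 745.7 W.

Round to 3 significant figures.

0.00799 MW

6.19 hp × 745.7 = 4615.88 W
1400 ft·lbf/s × 1.35582 = 1898.15 W
1480 W (already W)
Sum: 4615.88 + 1898.15 + 1480 = 7994.03 W
In MW: 7994.03 / 1000000 = 0.00799403 MW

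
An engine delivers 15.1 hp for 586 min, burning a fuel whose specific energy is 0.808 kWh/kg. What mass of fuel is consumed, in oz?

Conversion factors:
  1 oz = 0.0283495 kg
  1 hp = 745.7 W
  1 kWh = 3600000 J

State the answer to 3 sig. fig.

15.1 hp → 11260.1 W
586 min → 35160 s
E = P × t = 11260.1 × 35160 = 3.95905×10⁸ J
0.808 kWh/kg → 2.9088×10⁶ J/kg
m = E / e_s = 3.95905×10⁸ / 2.9088×10⁶ = 136.106 kg
In oz: 136.106 / 0.0283495 = 4801 oz

4800 oz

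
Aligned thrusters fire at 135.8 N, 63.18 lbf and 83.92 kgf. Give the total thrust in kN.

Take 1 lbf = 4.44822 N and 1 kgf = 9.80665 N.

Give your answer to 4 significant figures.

135.8 N (already N)
63.18 lbf × 4.44822 = 281.039 N
83.92 kgf × 9.80665 = 822.974 N
Sum: 135.8 + 281.039 + 822.974 = 1239.81 N
In kN: 1239.81 / 1000 = 1.23981 kN

1.240 kN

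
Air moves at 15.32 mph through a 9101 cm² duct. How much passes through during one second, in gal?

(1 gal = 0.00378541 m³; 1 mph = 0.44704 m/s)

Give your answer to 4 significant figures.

15.32 mph × 0.44704 = 6.84865 m/s
9101 cm² × 0.0001 = 0.9101 m²
V = v × A × t = 6.84865 m/s × 0.9101 m² × 1 s = 6.23296 m³
6.23296 m³ ÷ (0.00378541 m³/gal) = 1646.57 gal

1647 gal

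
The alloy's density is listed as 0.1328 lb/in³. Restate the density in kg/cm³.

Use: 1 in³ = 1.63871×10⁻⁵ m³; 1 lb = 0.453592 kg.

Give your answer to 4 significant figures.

0.003676 kg/cm³

0.1328 lb/in³ × 0.453592 kg/lb ÷ 1.63871×10⁻⁵ m³/in³ = 3675.88 kg/m³
3675.88 kg/m³ × 10⁻⁶ m³/cm³ = 0.00367588 kg/cm³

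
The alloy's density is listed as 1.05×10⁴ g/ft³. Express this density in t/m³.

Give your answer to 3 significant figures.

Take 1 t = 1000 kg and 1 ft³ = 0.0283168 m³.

0.371 t/m³

1.05×10⁴ g/ft³ × 0.001 kg/g ÷ 0.0283168 m³/ft³ = 370.805 kg/m³
370.805 kg/m³ ÷ 1000 kg/t = 0.370805 t/m³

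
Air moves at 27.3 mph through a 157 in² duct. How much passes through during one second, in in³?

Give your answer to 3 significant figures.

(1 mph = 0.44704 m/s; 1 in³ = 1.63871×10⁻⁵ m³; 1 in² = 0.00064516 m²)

7.54×10⁴ in³

27.3 mph × 0.44704 = 12.2042 m/s
157 in² × 0.00064516 = 0.10129 m²
V = v × A × t = 12.2042 m/s × 0.10129 m² × 1 s = 1.23616 m³
1.23616 m³ ÷ (1.63871×10⁻⁵ m³/in³) = 75434.9 in³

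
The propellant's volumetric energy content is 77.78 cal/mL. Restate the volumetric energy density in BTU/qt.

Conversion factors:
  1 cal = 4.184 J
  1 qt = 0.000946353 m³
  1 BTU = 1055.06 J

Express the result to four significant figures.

77.78 cal/mL × 4.184 J/cal ÷ 10⁻⁶ m³/mL = 3.25432×10⁸ J/m³
3.25432×10⁸ J/m³ ÷ 1055.06 J/BTU × 0.000946353 m³/qt = 291.901 BTU/qt

291.9 BTU/qt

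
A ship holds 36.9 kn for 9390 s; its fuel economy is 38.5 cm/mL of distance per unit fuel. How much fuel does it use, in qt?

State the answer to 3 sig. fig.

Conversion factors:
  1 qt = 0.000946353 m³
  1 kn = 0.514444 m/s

36.9 kn → 18.983 m/s
d = v × t = 18.983 × 9390 = 178250 m
38.5 cm/mL → 385000 m/m³
V = d / (distance per unit fuel) = 178250 / 385000 = 0.462987 m³
In qt: 0.462987 / 0.000946353 = 489.233 qt

489 qt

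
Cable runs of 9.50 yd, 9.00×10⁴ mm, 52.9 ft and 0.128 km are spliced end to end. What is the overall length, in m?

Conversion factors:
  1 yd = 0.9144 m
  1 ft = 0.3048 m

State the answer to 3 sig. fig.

9.50 yd × 0.9144 = 8.6868 m
9.00×10⁴ mm × 0.001 = 90 m
52.9 ft × 0.3048 = 16.1239 m
0.128 km × 1000 = 128 m
Total: 8.6868 + 90 + 16.1239 + 128 = 242.811 m

243 m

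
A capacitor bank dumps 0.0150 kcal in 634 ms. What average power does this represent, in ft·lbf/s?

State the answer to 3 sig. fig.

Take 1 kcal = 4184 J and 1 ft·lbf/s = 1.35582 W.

73.0 ft·lbf/s

0.0150 kcal × 4184 → 62.76 J
634 ms × 0.001 → 0.634 s
P = E / t = 62.76 J / 0.634 s = 98.9905 W
98.9905 W ÷ (1.35582 W/ft·lbf/s) = 73.0115 ft·lbf/s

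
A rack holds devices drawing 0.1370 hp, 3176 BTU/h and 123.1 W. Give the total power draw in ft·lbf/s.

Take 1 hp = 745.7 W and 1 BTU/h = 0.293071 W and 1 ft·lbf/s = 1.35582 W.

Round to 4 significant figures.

0.1370 hp × 745.7 → 102.161 W
3176 BTU/h × 0.293071 → 930.793 W
123.1 W (already W)
Combined: 102.161 + 930.793 + 123.1 = 1156.05 W
In ft·lbf/s: 1156.05 / 1.35582 = 852.657 ft·lbf/s

852.7 ft·lbf/s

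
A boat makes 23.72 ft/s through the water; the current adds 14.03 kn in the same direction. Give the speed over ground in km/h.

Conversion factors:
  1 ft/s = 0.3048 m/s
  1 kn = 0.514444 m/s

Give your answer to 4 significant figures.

52.01 km/h

23.72 ft/s × 0.3048 = 7.22986 m/s
14.03 kn × 0.514444 = 7.21765 m/s
Combined: 7.22986 + 7.21765 = 14.4475 m/s
In km/h: 14.4475 / (1/3.6) = 52.011 km/h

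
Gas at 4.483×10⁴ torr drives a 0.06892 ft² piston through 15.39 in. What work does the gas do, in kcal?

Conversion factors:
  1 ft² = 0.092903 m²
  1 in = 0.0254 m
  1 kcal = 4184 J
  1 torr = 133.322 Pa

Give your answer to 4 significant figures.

4.483×10⁴ torr → 5.97683×10⁶ Pa
0.06892 ft² → 0.00640287 m²
F = P × A = 5.97683×10⁶ × 0.00640287 = 38268.9 N
15.39 in → 0.390906 m
W = F × d = 38268.9 × 0.390906 = 14959.5 J
In kcal: 14959.5 / 4184 = 3.57541 kcal

3.575 kcal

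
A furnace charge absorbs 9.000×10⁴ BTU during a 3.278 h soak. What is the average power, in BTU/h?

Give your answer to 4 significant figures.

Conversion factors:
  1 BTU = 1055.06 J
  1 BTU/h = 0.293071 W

2.746×10⁴ BTU/h

9.000×10⁴ BTU × 1055.06 → 9.49554×10⁷ J
3.278 h × 3600 → 11800.8 s
P = E / t = 9.49554×10⁷ J / 11800.8 s = 8046.52 W
8046.52 W ÷ (0.293071 W/BTU/h) = 27455.9 BTU/h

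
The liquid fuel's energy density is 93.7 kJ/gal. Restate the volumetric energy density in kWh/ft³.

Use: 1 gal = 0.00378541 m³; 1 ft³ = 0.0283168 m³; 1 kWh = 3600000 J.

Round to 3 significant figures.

0.195 kWh/ft³

93.7 kJ/gal × 1000 J/kJ ÷ 0.00378541 m³/gal = 2.47529×10⁷ J/m³
2.47529×10⁷ J/m³ ÷ 3600000 J/kWh × 0.0283168 m³/ft³ = 0.194701 kWh/ft³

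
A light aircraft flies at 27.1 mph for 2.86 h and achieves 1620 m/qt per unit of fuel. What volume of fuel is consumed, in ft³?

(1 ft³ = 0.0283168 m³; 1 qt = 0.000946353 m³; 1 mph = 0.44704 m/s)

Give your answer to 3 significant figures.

27.1 mph → 12.1148 m/s
2.86 h → 10296 s
d = v × t = 12.1148 × 10296 = 124734 m
1620 m/qt → 1.71183×10⁶ m/m³
V = d / (distance per unit fuel) = 124734 / 1.71183×10⁶ = 0.0728659 m³
In ft³: 0.0728659 / 0.0283168 = 2.57324 ft³

2.57 ft³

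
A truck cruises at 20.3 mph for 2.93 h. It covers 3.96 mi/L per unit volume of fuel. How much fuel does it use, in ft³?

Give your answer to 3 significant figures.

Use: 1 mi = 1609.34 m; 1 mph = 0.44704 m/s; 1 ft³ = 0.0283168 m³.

0.530 ft³

20.3 mph → 9.07491 m/s
2.93 h → 10548 s
d = v × t = 9.07491 × 10548 = 95722.2 m
3.96 mi/L → 6.37299×10⁶ m/m³
V = d / (distance per unit fuel) = 95722.2 / 6.37299×10⁶ = 0.01502 m³
In ft³: 0.01502 / 0.0283168 = 0.530427 ft³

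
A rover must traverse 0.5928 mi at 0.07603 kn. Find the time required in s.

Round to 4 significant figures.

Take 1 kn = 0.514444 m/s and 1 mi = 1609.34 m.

2.439×10⁴ s

0.5928 mi × 1609.34 = 954.017 m
0.07603 kn × 0.514444 = 0.0391132 m/s
t = d / v = 954.017 m / 0.0391132 m/s = 24391.2 s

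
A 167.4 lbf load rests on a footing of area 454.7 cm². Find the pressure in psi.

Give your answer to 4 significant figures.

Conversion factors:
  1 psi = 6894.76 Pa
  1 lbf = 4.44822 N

2.375 psi

167.4 lbf × 4.44822 → 744.632 N
454.7 cm² × 0.0001 → 0.04547 m²
P = F / A = 744.632 N / 0.04547 m² = 16376.3 Pa
16376.3 Pa ÷ (6894.76 Pa/psi) = 2.37518 psi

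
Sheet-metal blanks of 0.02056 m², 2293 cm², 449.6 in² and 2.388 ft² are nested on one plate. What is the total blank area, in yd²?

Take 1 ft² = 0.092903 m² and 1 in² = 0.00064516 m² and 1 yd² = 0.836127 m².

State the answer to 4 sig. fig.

0.9111 yd²

0.02056 m² (already m²)
2293 cm² × 0.0001 = 0.2293 m²
449.6 in² × 0.00064516 = 0.290064 m²
2.388 ft² × 0.092903 = 0.221852 m²
Combined: 0.02056 + 0.2293 + 0.290064 + 0.221852 = 0.761776 m²
In yd²: 0.761776 / 0.836127 = 0.911077 yd²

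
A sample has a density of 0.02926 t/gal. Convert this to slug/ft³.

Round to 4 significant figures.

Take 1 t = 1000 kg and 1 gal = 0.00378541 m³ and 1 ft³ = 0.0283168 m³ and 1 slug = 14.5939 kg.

0.02926 t/gal × 1000 kg/t ÷ 0.00378541 m³/gal = 7729.68 kg/m³
7729.68 kg/m³ ÷ 14.5939 kg/slug × 0.0283168 m³/ft³ = 14.998 slug/ft³

15.00 slug/ft³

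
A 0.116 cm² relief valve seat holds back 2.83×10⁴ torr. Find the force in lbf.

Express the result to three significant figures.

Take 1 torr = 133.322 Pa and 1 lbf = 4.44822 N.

2.83×10⁴ torr × 133.322 = 3.77301×10⁶ Pa
0.116 cm² × 0.0001 = 1.16×10⁻⁵ m²
F = P × A = 3.77301×10⁶ Pa × 1.16×10⁻⁵ m² = 43.7669 N
43.7669 N ÷ (4.44822 N/lbf) = 9.83919 lbf

9.84 lbf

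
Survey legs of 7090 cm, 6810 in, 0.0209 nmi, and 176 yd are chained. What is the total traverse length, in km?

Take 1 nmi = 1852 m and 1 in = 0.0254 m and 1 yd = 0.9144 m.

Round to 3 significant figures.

7090 cm × 0.01 = 70.9 m
6810 in × 0.0254 = 172.974 m
0.0209 nmi × 1852 = 38.7068 m
176 yd × 0.9144 = 160.934 m
Combined: 70.9 + 172.974 + 38.7068 + 160.934 = 443.515 m
In km: 443.515 / 1000 = 0.443515 km

0.444 km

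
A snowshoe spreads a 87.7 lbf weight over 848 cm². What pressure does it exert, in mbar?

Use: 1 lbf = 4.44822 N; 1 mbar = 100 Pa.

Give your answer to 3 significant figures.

46.0 mbar

87.7 lbf × 4.44822 = 390.109 N
848 cm² × 0.0001 = 0.0848 m²
P = F / A = 390.109 N / 0.0848 m² = 4600.34 Pa
4600.34 Pa ÷ (100 Pa/mbar) = 46.0034 mbar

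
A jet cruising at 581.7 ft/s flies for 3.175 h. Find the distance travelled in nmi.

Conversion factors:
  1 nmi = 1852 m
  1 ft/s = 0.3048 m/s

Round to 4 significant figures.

581.7 ft/s × 0.3048 = 177.302 m/s
3.175 h × 3600 = 11430 s
d = v × t = 177.302 m/s × 11430 s = 2.02656×10⁶ m
2.02656×10⁶ m ÷ (1852 m/nmi) = 1094.25 nmi

1094 nmi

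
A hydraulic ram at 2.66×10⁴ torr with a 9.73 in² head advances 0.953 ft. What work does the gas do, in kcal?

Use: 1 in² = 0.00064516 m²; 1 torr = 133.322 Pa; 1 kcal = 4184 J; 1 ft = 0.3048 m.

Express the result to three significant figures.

1.55 kcal

2.66×10⁴ torr → 3.54637×10⁶ Pa
9.73 in² → 0.00627741 m²
F = P × A = 3.54637×10⁶ × 0.00627741 = 22262 N
0.953 ft → 0.290474 m
W = F × d = 22262 × 0.290474 = 6466.53 J
In kcal: 6466.53 / 4184 = 1.54554 kcal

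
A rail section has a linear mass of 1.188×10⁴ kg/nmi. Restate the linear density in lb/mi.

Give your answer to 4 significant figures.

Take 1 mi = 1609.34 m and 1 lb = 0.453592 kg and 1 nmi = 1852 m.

2.276×10⁴ lb/mi

1.188×10⁴ kg/nmi ÷ 1852 m/nmi = 6.41469 kg/m
6.41469 kg/m ÷ 0.453592 kg/lb × 1609.34 m/mi = 22759.3 lb/mi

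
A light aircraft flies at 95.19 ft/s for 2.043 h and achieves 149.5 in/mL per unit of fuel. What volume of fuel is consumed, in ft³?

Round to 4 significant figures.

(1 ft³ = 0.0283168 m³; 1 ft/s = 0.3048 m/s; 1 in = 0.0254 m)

1.985 ft³

95.19 ft/s → 29.0139 m/s
2.043 h → 7354.8 s
d = v × t = 29.0139 × 7354.8 = 213391 m
149.5 in/mL → 3.7973×10⁶ m/m³
V = d / (distance per unit fuel) = 213391 / 3.7973×10⁶ = 0.0561955 m³
In ft³: 0.0561955 / 0.0283168 = 1.98453 ft³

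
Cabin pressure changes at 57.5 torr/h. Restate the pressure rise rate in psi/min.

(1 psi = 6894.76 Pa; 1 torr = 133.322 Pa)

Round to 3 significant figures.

0.0185 psi/min

57.5 torr/h × 133.322 Pa/torr ÷ 3600 s/h = 2.12945 Pa/s
2.12945 Pa/s ÷ 6894.76 Pa/psi × 60 s/min = 0.018531 psi/min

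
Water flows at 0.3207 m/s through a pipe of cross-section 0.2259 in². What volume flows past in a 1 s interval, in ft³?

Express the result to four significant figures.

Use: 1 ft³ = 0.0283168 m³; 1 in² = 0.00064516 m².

0.2259 in² × 0.00064516 → 1.45742×10⁻⁴ m²
V = v × A × t = 0.3207 m/s × 1.45742×10⁻⁴ m² × 1 s = 4.67395×10⁻⁵ m³
4.67395×10⁻⁵ m³ ÷ (0.0283168 m³/ft³) = 0.00165059 ft³

0.001651 ft³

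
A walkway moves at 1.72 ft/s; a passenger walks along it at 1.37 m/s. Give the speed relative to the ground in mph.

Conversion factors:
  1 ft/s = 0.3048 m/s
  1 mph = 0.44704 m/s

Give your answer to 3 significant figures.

1.72 ft/s × 0.3048 = 0.524256 m/s
1.37 m/s (already m/s)
Total: 0.524256 + 1.37 = 1.89426 m/s
In mph: 1.89426 / 0.44704 = 4.23734 mph

4.24 mph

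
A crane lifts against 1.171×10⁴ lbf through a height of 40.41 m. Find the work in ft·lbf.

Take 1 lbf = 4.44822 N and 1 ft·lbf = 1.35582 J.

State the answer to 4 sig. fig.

1.171×10⁴ lbf × 4.44822 = 52088.7 N
W = F × d = 52088.7 N × 40.41 m = 2.1049×10⁶ J
2.1049×10⁶ J ÷ (1.35582 J/ft·lbf) = 1.55249×10⁶ ft·lbf

1.552×10⁶ ft·lbf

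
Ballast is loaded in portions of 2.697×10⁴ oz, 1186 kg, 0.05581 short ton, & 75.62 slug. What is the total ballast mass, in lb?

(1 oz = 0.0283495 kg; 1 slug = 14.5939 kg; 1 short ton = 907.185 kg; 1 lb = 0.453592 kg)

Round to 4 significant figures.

6845 lb

2.697×10⁴ oz × 0.0283495 = 764.586 kg
1186 kg (already kg)
0.05581 short ton × 907.185 = 50.63 kg
75.62 slug × 14.5939 = 1103.59 kg
Combined: 764.586 + 1186 + 50.63 + 1103.59 = 3104.81 kg
In lb: 3104.81 / 0.453592 = 6844.94 lb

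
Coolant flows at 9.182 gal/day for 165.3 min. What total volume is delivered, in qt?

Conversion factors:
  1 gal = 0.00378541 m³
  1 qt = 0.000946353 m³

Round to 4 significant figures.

9.182 gal/day → 4.02287×10⁻⁷ m³/s
165.3 min → 9918 s
V = Q × t = 4.02287×10⁻⁷ × 9918 = 0.00398988 m³
In qt: 0.00398988 / 0.000946353 = 4.21606 qt

4.216 qt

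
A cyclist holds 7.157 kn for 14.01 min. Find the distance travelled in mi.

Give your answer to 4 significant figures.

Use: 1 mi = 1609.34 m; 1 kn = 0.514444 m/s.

7.157 kn × 0.514444 → 3.68188 m/s
14.01 min × 60 → 840.6 s
d = v × t = 3.68188 m/s × 840.6 s = 3094.99 m
3094.99 m ÷ (1609.34 m/mi) = 1.92314 mi

1.923 mi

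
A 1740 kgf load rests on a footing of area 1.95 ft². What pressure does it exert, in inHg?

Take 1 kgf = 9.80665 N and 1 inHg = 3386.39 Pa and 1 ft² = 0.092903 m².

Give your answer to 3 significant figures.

27.8 inHg

1740 kgf × 9.80665 → 17063.6 N
1.95 ft² × 0.092903 → 0.181161 m²
P = F / A = 17063.6 N / 0.181161 m² = 94190.3 Pa
94190.3 Pa ÷ (3386.39 Pa/inHg) = 27.8144 inHg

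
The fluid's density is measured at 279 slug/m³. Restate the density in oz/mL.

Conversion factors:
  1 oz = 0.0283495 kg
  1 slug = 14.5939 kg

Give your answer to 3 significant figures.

279 slug/m³ × 14.5939 kg/slug = 4071.7 kg/m³
4071.7 kg/m³ ÷ 0.0283495 kg/oz × 10⁻⁶ m³/mL = 0.143625 oz/mL

0.144 oz/mL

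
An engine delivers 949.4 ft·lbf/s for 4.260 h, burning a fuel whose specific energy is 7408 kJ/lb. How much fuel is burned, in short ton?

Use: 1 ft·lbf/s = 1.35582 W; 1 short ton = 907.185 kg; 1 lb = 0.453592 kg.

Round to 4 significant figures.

949.4 ft·lbf/s → 1287.22 W
4.260 h → 15336 s
E = P × t = 1287.22 × 15336 = 1.97408×10⁷ J
7408 kJ/lb → 1.63319×10⁷ J/kg
m = E / e_s = 1.97408×10⁷ / 1.63319×10⁷ = 1.20873 kg
In short ton: 1.20873 / 907.185 = 0.0013324 short ton

0.001332 short ton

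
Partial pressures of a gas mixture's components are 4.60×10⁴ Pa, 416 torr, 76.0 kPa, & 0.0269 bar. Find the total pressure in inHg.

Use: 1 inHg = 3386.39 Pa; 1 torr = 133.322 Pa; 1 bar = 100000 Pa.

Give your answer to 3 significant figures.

4.60×10⁴ Pa (already Pa)
416 torr × 133.322 = 55462 Pa
76.0 kPa × 1000 = 76000 Pa
0.0269 bar × 100000 = 2690 Pa
Sum: 46000 + 55462 + 76000 + 2690 = 180152 Pa
In inHg: 180152 / 3386.39 = 53.1988 inHg

53.2 inHg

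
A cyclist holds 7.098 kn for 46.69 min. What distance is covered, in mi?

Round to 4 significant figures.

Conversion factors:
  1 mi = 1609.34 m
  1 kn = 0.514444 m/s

7.098 kn × 0.514444 = 3.65152 m/s
46.69 min × 60 = 2801.4 s
d = v × t = 3.65152 m/s × 2801.4 s = 10229.4 m
10229.4 m ÷ (1609.34 m/mi) = 6.35627 mi

6.356 mi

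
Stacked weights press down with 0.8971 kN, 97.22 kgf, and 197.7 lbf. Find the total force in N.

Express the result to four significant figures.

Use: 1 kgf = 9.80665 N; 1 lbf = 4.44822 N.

0.8971 kN × 1000 = 897.1 N
97.22 kgf × 9.80665 = 953.403 N
197.7 lbf × 4.44822 = 879.413 N
Sum: 897.1 + 953.403 + 879.413 = 2729.92 N

2730 N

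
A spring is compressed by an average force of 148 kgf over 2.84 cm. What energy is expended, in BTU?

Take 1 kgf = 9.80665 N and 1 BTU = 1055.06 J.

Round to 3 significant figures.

0.0391 BTU

148 kgf × 9.80665 = 1451.38 N
2.84 cm × 0.01 = 0.0284 m
W = F × d = 1451.38 N × 0.0284 m = 41.2192 J
41.2192 J ÷ (1055.06 J/BTU) = 0.0390681 BTU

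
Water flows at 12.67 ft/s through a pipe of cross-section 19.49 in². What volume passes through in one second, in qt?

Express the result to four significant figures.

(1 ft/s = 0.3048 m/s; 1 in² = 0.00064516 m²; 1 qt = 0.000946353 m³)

12.67 ft/s × 0.3048 → 3.86182 m/s
19.49 in² × 0.00064516 → 0.0125742 m²
V = v × A × t = 3.86182 m/s × 0.0125742 m² × 1 s = 0.0485593 m³
0.0485593 m³ ÷ (0.000946353 m³/qt) = 51.312 qt

51.31 qt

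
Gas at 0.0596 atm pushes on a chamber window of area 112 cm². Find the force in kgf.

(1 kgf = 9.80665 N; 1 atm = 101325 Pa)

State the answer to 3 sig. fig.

6.90 kgf

0.0596 atm × 101325 → 6038.97 Pa
112 cm² × 0.0001 → 0.0112 m²
F = P × A = 6038.97 Pa × 0.0112 m² = 67.6365 N
67.6365 N ÷ (9.80665 N/kgf) = 6.897 kgf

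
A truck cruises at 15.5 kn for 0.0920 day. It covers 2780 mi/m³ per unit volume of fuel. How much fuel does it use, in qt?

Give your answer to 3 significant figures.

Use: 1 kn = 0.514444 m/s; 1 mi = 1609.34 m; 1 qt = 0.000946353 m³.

15.5 kn → 7.97388 m/s
0.0920 day → 7948.8 s
d = v × t = 7.97388 × 7948.8 = 63382.8 m
2780 mi/m³ → 4.47397×10⁶ m/m³
V = d / (distance per unit fuel) = 63382.8 / 4.47397×10⁶ = 0.014167 m³
In qt: 0.014167 / 0.000946353 = 14.9701 qt

15.0 qt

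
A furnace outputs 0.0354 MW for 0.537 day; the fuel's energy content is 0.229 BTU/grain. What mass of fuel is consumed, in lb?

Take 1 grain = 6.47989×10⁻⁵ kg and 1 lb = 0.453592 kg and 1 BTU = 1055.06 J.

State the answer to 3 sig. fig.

0.0354 MW → 35400 W
0.537 day → 46396.8 s
E = P × t = 35400 × 46396.8 = 1.64245×10⁹ J
0.229 BTU/grain → 3.72859×10⁶ J/kg
m = E / e_s = 1.64245×10⁹ / 3.72859×10⁶ = 440.502 kg
In lb: 440.502 / 0.453592 = 971.141 lb

971 lb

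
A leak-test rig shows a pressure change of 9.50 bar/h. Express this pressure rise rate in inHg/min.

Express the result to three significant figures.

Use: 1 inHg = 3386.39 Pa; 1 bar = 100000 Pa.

4.68 inHg/min

9.50 bar/h × 100000 Pa/bar ÷ 3600 s/h = 263.889 Pa/s
263.889 Pa/s ÷ 3386.39 Pa/inHg × 60 s/min = 4.67558 inHg/min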